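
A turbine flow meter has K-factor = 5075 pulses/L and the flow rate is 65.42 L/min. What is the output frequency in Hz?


Frequency = K * Q / 60 (converting L/min to L/s).
f = 5075 * 65.42 / 60
f = 332006.5 / 60
f = 5533.44 Hz

5533.44 Hz


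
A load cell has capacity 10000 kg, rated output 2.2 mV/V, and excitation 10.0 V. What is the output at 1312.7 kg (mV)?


Vout = rated_output * Vex * (load / capacity).
Vout = 2.2 * 10.0 * (1312.7 / 10000)
Vout = 2.2 * 10.0 * 0.13127
Vout = 2.888 mV

2.888 mV


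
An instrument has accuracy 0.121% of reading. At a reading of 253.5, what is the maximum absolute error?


Absolute error = (accuracy% / 100) * reading.
Error = (0.121 / 100) * 253.5
Error = 0.00121 * 253.5
Error = 0.3067

0.3067


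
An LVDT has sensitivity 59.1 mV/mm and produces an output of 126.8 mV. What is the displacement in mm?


Displacement = Vout / sensitivity.
d = 126.8 / 59.1
d = 2.146 mm

2.146 mm


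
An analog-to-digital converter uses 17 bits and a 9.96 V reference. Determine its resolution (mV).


The resolution (LSB) of an ADC is Vref / 2^n.
LSB = 9.96 / 2^17
LSB = 9.96 / 131072
LSB = 7.599e-05 V = 0.07598877 mV

0.07598877 mV


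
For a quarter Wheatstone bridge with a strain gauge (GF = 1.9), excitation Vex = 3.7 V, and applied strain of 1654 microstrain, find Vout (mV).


Quarter bridge output: Vout = (GF * epsilon * Vex) / 4.
Vout = (1.9 * 1654e-6 * 3.7) / 4
Vout = 0.01162762 / 4 V
Vout = 0.0029069 V = 2.9069 mV

2.9069 mV


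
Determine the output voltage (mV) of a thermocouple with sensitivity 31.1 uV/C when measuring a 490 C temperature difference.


The thermocouple output V = sensitivity * dT.
V = 31.1 uV/C * 490 C
V = 15239.0 uV
V = 15.239 mV

15.239 mV


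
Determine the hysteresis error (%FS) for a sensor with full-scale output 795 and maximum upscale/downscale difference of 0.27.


Hysteresis = (max difference / full scale) * 100%.
H = (0.27 / 795) * 100
H = 0.034 %FS

0.034 %FS


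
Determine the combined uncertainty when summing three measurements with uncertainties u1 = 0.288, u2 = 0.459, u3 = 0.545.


For a sum of independent quantities, uc = sqrt(u1^2 + u2^2 + u3^2).
uc = sqrt(0.288^2 + 0.459^2 + 0.545^2)
uc = sqrt(0.082944 + 0.210681 + 0.297025)
uc = 0.7685

0.7685


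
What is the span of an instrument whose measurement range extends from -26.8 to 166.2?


Span = upper range - lower range.
Span = 166.2 - (-26.8)
Span = 193.0

193.0


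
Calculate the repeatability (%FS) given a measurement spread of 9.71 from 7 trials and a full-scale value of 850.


Repeatability = (spread / full scale) * 100%.
R = (9.71 / 850) * 100
R = 1.142 %FS

1.142 %FS


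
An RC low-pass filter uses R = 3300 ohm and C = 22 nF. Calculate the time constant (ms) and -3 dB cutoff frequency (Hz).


Time constant: tau = R * C.
tau = 3300 * 2.20e-08 = 7.26e-05 s
tau = 0.0726 ms
Cutoff frequency: fc = 1 / (2*pi*R*C).
fc = 1 / (2*pi*7.26e-05) = 2192.22 Hz

tau = 0.0726 ms, fc = 2192.22 Hz


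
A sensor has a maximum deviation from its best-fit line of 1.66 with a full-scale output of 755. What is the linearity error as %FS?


Linearity error = (max deviation / full scale) * 100%.
Linearity = (1.66 / 755) * 100
Linearity = 0.22 %FS

0.22 %FS


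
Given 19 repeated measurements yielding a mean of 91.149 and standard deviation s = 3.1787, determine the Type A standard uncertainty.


The standard uncertainty for Type A evaluation is u = s / sqrt(n).
u = 3.1787 / sqrt(19)
u = 3.1787 / 4.3589
u = 0.7292

0.7292


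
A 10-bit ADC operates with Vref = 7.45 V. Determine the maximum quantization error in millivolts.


The maximum quantization error is +/- LSB/2.
LSB = Vref / 2^n = 7.45 / 1024 = 0.00727539 V
Max error = LSB / 2 = 0.00727539 / 2 = 0.0036377 V
Max error = 3.6377 mV

3.6377 mV


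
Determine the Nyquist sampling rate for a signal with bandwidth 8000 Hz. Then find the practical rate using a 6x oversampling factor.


By Nyquist theorem, fs_min = 2 * fmax.
fs_min = 2 * 8000 = 16000 Hz
Practical rate = 6 * fs_min = 6 * 16000 = 96000 Hz

fs_min = 16000 Hz, fs_practical = 96000 Hz


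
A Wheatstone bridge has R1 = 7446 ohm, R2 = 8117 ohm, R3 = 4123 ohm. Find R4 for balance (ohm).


At balance: R1*R4 = R2*R3, so R4 = R2*R3/R1.
R4 = 8117 * 4123 / 7446
R4 = 33466391 / 7446
R4 = 4494.55 ohm

4494.55 ohm


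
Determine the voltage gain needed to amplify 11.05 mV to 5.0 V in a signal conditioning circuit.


Gain = Vout / Vin (converting to same units).
G = 5.0 V / 11.05 mV
G = 5000.0 mV / 11.05 mV
G = 452.49

452.49


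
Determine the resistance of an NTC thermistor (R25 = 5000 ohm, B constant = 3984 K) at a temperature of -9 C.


NTC thermistor equation: Rt = R25 * exp(B * (1/T - 1/T25)).
T in Kelvin: 264.15 K, T25 = 298.15 K
1/T - 1/T25 = 1/264.15 - 1/298.15 = 0.00043171
B * (1/T - 1/T25) = 3984 * 0.00043171 = 1.7199
Rt = 5000 * exp(1.7199) = 27920.9 ohm

27920.9 ohm


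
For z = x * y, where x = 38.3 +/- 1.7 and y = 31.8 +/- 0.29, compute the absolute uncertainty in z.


For a product z = x*y, the relative uncertainty is:
uz/z = sqrt((ux/x)^2 + (uy/y)^2)
Relative uncertainties: ux/x = 1.7/38.3 = 0.044386
uy/y = 0.29/31.8 = 0.009119
z = 38.3 * 31.8 = 1217.9
uz = 1217.9 * sqrt(0.044386^2 + 0.009119^2) = 55.189

55.189


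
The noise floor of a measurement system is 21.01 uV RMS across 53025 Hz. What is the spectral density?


Noise spectral density = Vrms / sqrt(BW).
NSD = 21.01 / sqrt(53025)
NSD = 21.01 / 230.2716
NSD = 0.0912 uV/sqrt(Hz)

0.0912 uV/sqrt(Hz)


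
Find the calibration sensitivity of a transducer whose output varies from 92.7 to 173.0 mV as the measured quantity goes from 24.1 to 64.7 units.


Sensitivity = (y2 - y1) / (x2 - x1).
S = (173.0 - 92.7) / (64.7 - 24.1)
S = 80.3 / 40.6
S = 1.9778 mV/unit

1.9778 mV/unit


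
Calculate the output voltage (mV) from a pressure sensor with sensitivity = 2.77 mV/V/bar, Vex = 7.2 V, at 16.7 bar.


Output = sensitivity * Vex * P.
Vout = 2.77 * 7.2 * 16.7
Vout = 19.944 * 16.7
Vout = 333.06 mV

333.06 mV


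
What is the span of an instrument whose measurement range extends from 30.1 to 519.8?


Span = upper range - lower range.
Span = 519.8 - (30.1)
Span = 489.7

489.7


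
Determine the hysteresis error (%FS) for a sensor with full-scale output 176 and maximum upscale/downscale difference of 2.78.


Hysteresis = (max difference / full scale) * 100%.
H = (2.78 / 176) * 100
H = 1.58 %FS

1.58 %FS


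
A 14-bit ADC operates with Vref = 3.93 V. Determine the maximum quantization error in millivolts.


The maximum quantization error is +/- LSB/2.
LSB = Vref / 2^n = 3.93 / 16384 = 0.00023987 V
Max error = LSB / 2 = 0.00023987 / 2 = 0.00011993 V
Max error = 0.1199 mV

0.1199 mV


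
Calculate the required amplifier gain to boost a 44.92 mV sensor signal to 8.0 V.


Gain = Vout / Vin (converting to same units).
G = 8.0 V / 44.92 mV
G = 8000.0 mV / 44.92 mV
G = 178.09

178.09


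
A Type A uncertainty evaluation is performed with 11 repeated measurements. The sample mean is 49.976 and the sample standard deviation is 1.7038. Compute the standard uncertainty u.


The standard uncertainty for Type A evaluation is u = s / sqrt(n).
u = 1.7038 / sqrt(11)
u = 1.7038 / 3.3166
u = 0.5137

0.5137


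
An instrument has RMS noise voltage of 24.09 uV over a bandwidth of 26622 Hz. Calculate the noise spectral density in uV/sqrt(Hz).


Noise spectral density = Vrms / sqrt(BW).
NSD = 24.09 / sqrt(26622)
NSD = 24.09 / 163.1625
NSD = 0.1476 uV/sqrt(Hz)

0.1476 uV/sqrt(Hz)


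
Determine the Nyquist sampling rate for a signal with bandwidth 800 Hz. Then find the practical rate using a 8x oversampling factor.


By Nyquist theorem, fs_min = 2 * fmax.
fs_min = 2 * 800 = 1600 Hz
Practical rate = 8 * fs_min = 8 * 1600 = 12800 Hz

fs_min = 1600 Hz, fs_practical = 12800 Hz


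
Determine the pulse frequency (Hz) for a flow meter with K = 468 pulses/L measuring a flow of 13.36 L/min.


Frequency = K * Q / 60 (converting L/min to L/s).
f = 468 * 13.36 / 60
f = 6252.48 / 60
f = 104.21 Hz

104.21 Hz


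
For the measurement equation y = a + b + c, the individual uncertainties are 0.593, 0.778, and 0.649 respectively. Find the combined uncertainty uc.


For a sum of independent quantities, uc = sqrt(u1^2 + u2^2 + u3^2).
uc = sqrt(0.593^2 + 0.778^2 + 0.649^2)
uc = sqrt(0.351649 + 0.605284 + 0.421201)
uc = 1.1739

1.1739


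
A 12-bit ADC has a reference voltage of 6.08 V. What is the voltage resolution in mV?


The resolution (LSB) of an ADC is Vref / 2^n.
LSB = 6.08 / 2^12
LSB = 6.08 / 4096
LSB = 0.00148438 V = 1.484375 mV

1.484375 mV


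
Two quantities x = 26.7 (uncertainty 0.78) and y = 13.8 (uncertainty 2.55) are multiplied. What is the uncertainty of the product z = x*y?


For a product z = x*y, the relative uncertainty is:
uz/z = sqrt((ux/x)^2 + (uy/y)^2)
Relative uncertainties: ux/x = 0.78/26.7 = 0.029213
uy/y = 2.55/13.8 = 0.184783
z = 26.7 * 13.8 = 368.5
uz = 368.5 * sqrt(0.029213^2 + 0.184783^2) = 68.931

68.931


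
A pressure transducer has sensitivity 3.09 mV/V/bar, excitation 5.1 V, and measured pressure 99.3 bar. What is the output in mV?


Output = sensitivity * Vex * P.
Vout = 3.09 * 5.1 * 99.3
Vout = 15.759 * 99.3
Vout = 1564.87 mV

1564.87 mV


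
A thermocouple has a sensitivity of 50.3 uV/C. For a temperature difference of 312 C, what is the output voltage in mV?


The thermocouple output V = sensitivity * dT.
V = 50.3 uV/C * 312 C
V = 15693.6 uV
V = 15.694 mV

15.694 mV


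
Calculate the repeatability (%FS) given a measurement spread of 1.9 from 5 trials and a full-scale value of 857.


Repeatability = (spread / full scale) * 100%.
R = (1.9 / 857) * 100
R = 0.222 %FS

0.222 %FS


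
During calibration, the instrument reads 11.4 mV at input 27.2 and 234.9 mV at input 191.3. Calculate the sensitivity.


Sensitivity = (y2 - y1) / (x2 - x1).
S = (234.9 - 11.4) / (191.3 - 27.2)
S = 223.5 / 164.1
S = 1.362 mV/unit

1.362 mV/unit


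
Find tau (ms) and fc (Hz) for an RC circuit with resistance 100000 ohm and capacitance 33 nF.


Time constant: tau = R * C.
tau = 100000 * 3.30e-08 = 0.0033 s
tau = 3.3 ms
Cutoff frequency: fc = 1 / (2*pi*R*C).
fc = 1 / (2*pi*0.0033) = 48.23 Hz

tau = 3.3 ms, fc = 48.23 Hz


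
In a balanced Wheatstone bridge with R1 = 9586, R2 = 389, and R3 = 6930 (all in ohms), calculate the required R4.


At balance: R1*R4 = R2*R3, so R4 = R2*R3/R1.
R4 = 389 * 6930 / 9586
R4 = 2695770 / 9586
R4 = 281.22 ohm

281.22 ohm


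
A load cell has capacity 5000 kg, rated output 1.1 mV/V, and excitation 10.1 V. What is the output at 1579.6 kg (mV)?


Vout = rated_output * Vex * (load / capacity).
Vout = 1.1 * 10.1 * (1579.6 / 5000)
Vout = 1.1 * 10.1 * 0.31592
Vout = 3.51 mV

3.51 mV


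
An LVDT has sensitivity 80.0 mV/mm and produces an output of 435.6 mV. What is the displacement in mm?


Displacement = Vout / sensitivity.
d = 435.6 / 80.0
d = 5.445 mm

5.445 mm


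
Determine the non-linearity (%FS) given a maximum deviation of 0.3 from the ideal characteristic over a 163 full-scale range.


Linearity error = (max deviation / full scale) * 100%.
Linearity = (0.3 / 163) * 100
Linearity = 0.184 %FS

0.184 %FS


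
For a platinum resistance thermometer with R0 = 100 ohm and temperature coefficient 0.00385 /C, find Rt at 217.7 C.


The RTD equation: Rt = R0 * (1 + alpha * T).
Rt = 100 * (1 + 0.00385 * 217.7)
Rt = 100 * (1 + 0.838145)
Rt = 100 * 1.838145
Rt = 183.814 ohm

183.814 ohm


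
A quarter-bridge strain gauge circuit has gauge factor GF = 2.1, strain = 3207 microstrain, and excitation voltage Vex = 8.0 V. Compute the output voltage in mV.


Quarter bridge output: Vout = (GF * epsilon * Vex) / 4.
Vout = (2.1 * 3207e-6 * 8.0) / 4
Vout = 0.0538776 / 4 V
Vout = 0.0134694 V = 13.4694 mV

13.4694 mV


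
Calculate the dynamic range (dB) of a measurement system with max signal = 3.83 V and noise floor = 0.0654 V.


Dynamic range = 20 * log10(Vmax / Vnoise).
DR = 20 * log10(3.83 / 0.0654)
DR = 20 * log10(58.56)
DR = 35.35 dB

35.35 dB


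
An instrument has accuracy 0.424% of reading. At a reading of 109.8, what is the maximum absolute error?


Absolute error = (accuracy% / 100) * reading.
Error = (0.424 / 100) * 109.8
Error = 0.00424 * 109.8
Error = 0.4656

0.4656


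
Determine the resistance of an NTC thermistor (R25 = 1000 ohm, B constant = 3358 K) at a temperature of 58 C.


NTC thermistor equation: Rt = R25 * exp(B * (1/T - 1/T25)).
T in Kelvin: 331.15 K, T25 = 298.15 K
1/T - 1/T25 = 1/331.15 - 1/298.15 = -0.00033424
B * (1/T - 1/T25) = 3358 * -0.00033424 = -1.1224
Rt = 1000 * exp(-1.1224) = 325.5 ohm

325.5 ohm


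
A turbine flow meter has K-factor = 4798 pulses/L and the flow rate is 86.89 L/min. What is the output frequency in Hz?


Frequency = K * Q / 60 (converting L/min to L/s).
f = 4798 * 86.89 / 60
f = 416898.22 / 60
f = 6948.3 Hz

6948.3 Hz


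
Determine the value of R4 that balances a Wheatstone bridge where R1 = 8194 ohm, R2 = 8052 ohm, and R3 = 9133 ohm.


At balance: R1*R4 = R2*R3, so R4 = R2*R3/R1.
R4 = 8052 * 9133 / 8194
R4 = 73538916 / 8194
R4 = 8974.73 ohm

8974.73 ohm


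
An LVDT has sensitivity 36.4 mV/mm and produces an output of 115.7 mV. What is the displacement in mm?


Displacement = Vout / sensitivity.
d = 115.7 / 36.4
d = 3.179 mm

3.179 mm


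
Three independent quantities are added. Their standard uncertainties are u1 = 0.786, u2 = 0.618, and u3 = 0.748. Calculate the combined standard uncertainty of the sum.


For a sum of independent quantities, uc = sqrt(u1^2 + u2^2 + u3^2).
uc = sqrt(0.786^2 + 0.618^2 + 0.748^2)
uc = sqrt(0.617796 + 0.381924 + 0.559504)
uc = 1.2487

1.2487


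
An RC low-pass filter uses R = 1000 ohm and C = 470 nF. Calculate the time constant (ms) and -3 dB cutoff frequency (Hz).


Time constant: tau = R * C.
tau = 1000 * 4.70e-07 = 0.00047 s
tau = 0.47 ms
Cutoff frequency: fc = 1 / (2*pi*R*C).
fc = 1 / (2*pi*0.00047) = 338.63 Hz

tau = 0.47 ms, fc = 338.63 Hz


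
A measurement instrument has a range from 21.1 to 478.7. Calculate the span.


Span = upper range - lower range.
Span = 478.7 - (21.1)
Span = 457.6

457.6


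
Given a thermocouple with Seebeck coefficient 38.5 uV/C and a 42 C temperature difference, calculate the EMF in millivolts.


The thermocouple output V = sensitivity * dT.
V = 38.5 uV/C * 42 C
V = 1617.0 uV
V = 1.617 mV

1.617 mV


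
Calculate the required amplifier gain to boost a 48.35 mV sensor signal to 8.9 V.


Gain = Vout / Vin (converting to same units).
G = 8.9 V / 48.35 mV
G = 8900.0 mV / 48.35 mV
G = 184.07

184.07


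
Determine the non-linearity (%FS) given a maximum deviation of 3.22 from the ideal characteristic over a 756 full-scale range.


Linearity error = (max deviation / full scale) * 100%.
Linearity = (3.22 / 756) * 100
Linearity = 0.426 %FS

0.426 %FS


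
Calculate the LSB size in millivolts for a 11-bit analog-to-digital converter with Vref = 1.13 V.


The resolution (LSB) of an ADC is Vref / 2^n.
LSB = 1.13 / 2^11
LSB = 1.13 / 2048
LSB = 0.00055176 V = 0.55175781 mV

0.55175781 mV


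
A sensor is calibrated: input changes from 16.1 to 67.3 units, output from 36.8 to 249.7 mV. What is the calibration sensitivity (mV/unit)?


Sensitivity = (y2 - y1) / (x2 - x1).
S = (249.7 - 36.8) / (67.3 - 16.1)
S = 212.9 / 51.2
S = 4.1582 mV/unit

4.1582 mV/unit


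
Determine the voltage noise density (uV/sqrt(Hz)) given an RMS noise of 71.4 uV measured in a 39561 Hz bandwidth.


Noise spectral density = Vrms / sqrt(BW).
NSD = 71.4 / sqrt(39561)
NSD = 71.4 / 198.8995
NSD = 0.359 uV/sqrt(Hz)

0.359 uV/sqrt(Hz)


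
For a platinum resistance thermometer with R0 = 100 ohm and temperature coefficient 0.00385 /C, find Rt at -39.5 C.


The RTD equation: Rt = R0 * (1 + alpha * T).
Rt = 100 * (1 + 0.00385 * -39.5)
Rt = 100 * (1 + -0.152075)
Rt = 100 * 0.847925
Rt = 84.793 ohm

84.793 ohm


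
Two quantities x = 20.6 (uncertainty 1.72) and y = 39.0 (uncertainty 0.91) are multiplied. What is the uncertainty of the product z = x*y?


For a product z = x*y, the relative uncertainty is:
uz/z = sqrt((ux/x)^2 + (uy/y)^2)
Relative uncertainties: ux/x = 1.72/20.6 = 0.083495
uy/y = 0.91/39.0 = 0.023333
z = 20.6 * 39.0 = 803.4
uz = 803.4 * sqrt(0.083495^2 + 0.023333^2) = 69.65

69.65


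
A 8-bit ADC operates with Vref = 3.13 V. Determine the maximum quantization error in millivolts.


The maximum quantization error is +/- LSB/2.
LSB = Vref / 2^n = 3.13 / 256 = 0.01222656 V
Max error = LSB / 2 = 0.01222656 / 2 = 0.00611328 V
Max error = 6.1133 mV

6.1133 mV


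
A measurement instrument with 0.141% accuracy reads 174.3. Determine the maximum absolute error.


Absolute error = (accuracy% / 100) * reading.
Error = (0.141 / 100) * 174.3
Error = 0.00141 * 174.3
Error = 0.2458

0.2458


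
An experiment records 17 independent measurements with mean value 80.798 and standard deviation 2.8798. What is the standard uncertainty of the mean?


The standard uncertainty for Type A evaluation is u = s / sqrt(n).
u = 2.8798 / sqrt(17)
u = 2.8798 / 4.1231
u = 0.6985

0.6985


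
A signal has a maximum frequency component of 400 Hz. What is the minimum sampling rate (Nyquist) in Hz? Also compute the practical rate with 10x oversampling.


By Nyquist theorem, fs_min = 2 * fmax.
fs_min = 2 * 400 = 800 Hz
Practical rate = 10 * fs_min = 10 * 800 = 8000 Hz

fs_min = 800 Hz, fs_practical = 8000 Hz


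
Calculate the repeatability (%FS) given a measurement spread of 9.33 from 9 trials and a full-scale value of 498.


Repeatability = (spread / full scale) * 100%.
R = (9.33 / 498) * 100
R = 1.873 %FS

1.873 %FS


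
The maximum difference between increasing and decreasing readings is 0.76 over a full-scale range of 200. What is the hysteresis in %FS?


Hysteresis = (max difference / full scale) * 100%.
H = (0.76 / 200) * 100
H = 0.38 %FS

0.38 %FS


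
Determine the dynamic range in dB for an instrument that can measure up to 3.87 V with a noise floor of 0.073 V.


Dynamic range = 20 * log10(Vmax / Vnoise).
DR = 20 * log10(3.87 / 0.073)
DR = 20 * log10(53.01)
DR = 34.49 dB

34.49 dB


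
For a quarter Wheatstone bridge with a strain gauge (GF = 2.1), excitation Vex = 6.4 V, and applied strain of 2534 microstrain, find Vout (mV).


Quarter bridge output: Vout = (GF * epsilon * Vex) / 4.
Vout = (2.1 * 2534e-6 * 6.4) / 4
Vout = 0.03405696 / 4 V
Vout = 0.00851424 V = 8.5142 mV

8.5142 mV


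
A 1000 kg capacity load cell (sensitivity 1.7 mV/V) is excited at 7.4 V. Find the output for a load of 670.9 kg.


Vout = rated_output * Vex * (load / capacity).
Vout = 1.7 * 7.4 * (670.9 / 1000)
Vout = 1.7 * 7.4 * 0.6709
Vout = 8.44 mV

8.44 mV


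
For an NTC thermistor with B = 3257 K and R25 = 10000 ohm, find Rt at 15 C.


NTC thermistor equation: Rt = R25 * exp(B * (1/T - 1/T25)).
T in Kelvin: 288.15 K, T25 = 298.15 K
1/T - 1/T25 = 1/288.15 - 1/298.15 = 0.0001164
B * (1/T - 1/T25) = 3257 * 0.0001164 = 0.3791
Rt = 10000 * exp(0.3791) = 14609.8 ohm

14609.8 ohm


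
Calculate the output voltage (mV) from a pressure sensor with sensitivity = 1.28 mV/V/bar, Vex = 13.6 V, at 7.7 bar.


Output = sensitivity * Vex * P.
Vout = 1.28 * 13.6 * 7.7
Vout = 17.408 * 7.7
Vout = 134.04 mV

134.04 mV


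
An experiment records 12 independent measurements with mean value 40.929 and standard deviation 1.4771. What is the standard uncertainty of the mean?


The standard uncertainty for Type A evaluation is u = s / sqrt(n).
u = 1.4771 / sqrt(12)
u = 1.4771 / 3.4641
u = 0.4264

0.4264


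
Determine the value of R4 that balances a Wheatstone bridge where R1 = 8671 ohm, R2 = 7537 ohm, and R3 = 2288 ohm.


At balance: R1*R4 = R2*R3, so R4 = R2*R3/R1.
R4 = 7537 * 2288 / 8671
R4 = 17244656 / 8671
R4 = 1988.77 ohm

1988.77 ohm


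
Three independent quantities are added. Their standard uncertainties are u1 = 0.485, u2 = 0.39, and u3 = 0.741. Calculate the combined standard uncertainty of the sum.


For a sum of independent quantities, uc = sqrt(u1^2 + u2^2 + u3^2).
uc = sqrt(0.485^2 + 0.39^2 + 0.741^2)
uc = sqrt(0.235225 + 0.1521 + 0.549081)
uc = 0.9677

0.9677


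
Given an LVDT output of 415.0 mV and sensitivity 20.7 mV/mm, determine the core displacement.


Displacement = Vout / sensitivity.
d = 415.0 / 20.7
d = 20.048 mm

20.048 mm


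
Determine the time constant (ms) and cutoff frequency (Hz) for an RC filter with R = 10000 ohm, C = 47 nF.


Time constant: tau = R * C.
tau = 10000 * 4.70e-08 = 0.00047 s
tau = 0.47 ms
Cutoff frequency: fc = 1 / (2*pi*R*C).
fc = 1 / (2*pi*0.00047) = 338.63 Hz

tau = 0.47 ms, fc = 338.63 Hz


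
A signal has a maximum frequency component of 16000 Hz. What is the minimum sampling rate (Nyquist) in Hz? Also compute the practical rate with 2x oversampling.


By Nyquist theorem, fs_min = 2 * fmax.
fs_min = 2 * 16000 = 32000 Hz
Practical rate = 2 * fs_min = 2 * 32000 = 64000 Hz

fs_min = 32000 Hz, fs_practical = 64000 Hz


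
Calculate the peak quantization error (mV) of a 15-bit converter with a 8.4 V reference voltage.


The maximum quantization error is +/- LSB/2.
LSB = Vref / 2^n = 8.4 / 32768 = 0.00025635 V
Max error = LSB / 2 = 0.00025635 / 2 = 0.00012817 V
Max error = 0.1282 mV

0.1282 mV


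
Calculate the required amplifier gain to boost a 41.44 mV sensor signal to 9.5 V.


Gain = Vout / Vin (converting to same units).
G = 9.5 V / 41.44 mV
G = 9500.0 mV / 41.44 mV
G = 229.25

229.25


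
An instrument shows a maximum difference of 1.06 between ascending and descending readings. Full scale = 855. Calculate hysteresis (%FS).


Hysteresis = (max difference / full scale) * 100%.
H = (1.06 / 855) * 100
H = 0.124 %FS

0.124 %FS


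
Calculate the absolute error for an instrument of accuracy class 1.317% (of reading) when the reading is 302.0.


Absolute error = (accuracy% / 100) * reading.
Error = (1.317 / 100) * 302.0
Error = 0.01317 * 302.0
Error = 3.9773

3.9773


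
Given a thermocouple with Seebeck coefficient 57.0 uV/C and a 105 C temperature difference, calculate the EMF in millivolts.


The thermocouple output V = sensitivity * dT.
V = 57.0 uV/C * 105 C
V = 5985.0 uV
V = 5.985 mV

5.985 mV


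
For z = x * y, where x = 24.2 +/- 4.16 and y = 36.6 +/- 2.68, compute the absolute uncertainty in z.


For a product z = x*y, the relative uncertainty is:
uz/z = sqrt((ux/x)^2 + (uy/y)^2)
Relative uncertainties: ux/x = 4.16/24.2 = 0.171901
uy/y = 2.68/36.6 = 0.073224
z = 24.2 * 36.6 = 885.7
uz = 885.7 * sqrt(0.171901^2 + 0.073224^2) = 165.494

165.494


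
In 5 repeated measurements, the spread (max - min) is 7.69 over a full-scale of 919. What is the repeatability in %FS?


Repeatability = (spread / full scale) * 100%.
R = (7.69 / 919) * 100
R = 0.837 %FS

0.837 %FS


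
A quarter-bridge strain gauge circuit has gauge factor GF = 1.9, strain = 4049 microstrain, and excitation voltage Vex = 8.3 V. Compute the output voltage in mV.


Quarter bridge output: Vout = (GF * epsilon * Vex) / 4.
Vout = (1.9 * 4049e-6 * 8.3) / 4
Vout = 0.06385273 / 4 V
Vout = 0.01596318 V = 15.9632 mV

15.9632 mV


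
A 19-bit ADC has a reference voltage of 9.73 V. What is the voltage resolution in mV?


The resolution (LSB) of an ADC is Vref / 2^n.
LSB = 9.73 / 2^19
LSB = 9.73 / 524288
LSB = 1.856e-05 V = 0.0185585 mV

0.0185585 mV


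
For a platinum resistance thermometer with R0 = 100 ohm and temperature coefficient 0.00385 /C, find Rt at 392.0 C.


The RTD equation: Rt = R0 * (1 + alpha * T).
Rt = 100 * (1 + 0.00385 * 392.0)
Rt = 100 * (1 + 1.5092)
Rt = 100 * 2.5092
Rt = 250.92 ohm

250.92 ohm


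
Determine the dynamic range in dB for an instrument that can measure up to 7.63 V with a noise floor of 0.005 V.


Dynamic range = 20 * log10(Vmax / Vnoise).
DR = 20 * log10(7.63 / 0.005)
DR = 20 * log10(1526.0)
DR = 63.67 dB

63.67 dB


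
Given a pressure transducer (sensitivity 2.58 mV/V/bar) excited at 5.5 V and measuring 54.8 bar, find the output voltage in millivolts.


Output = sensitivity * Vex * P.
Vout = 2.58 * 5.5 * 54.8
Vout = 14.19 * 54.8
Vout = 777.61 mV

777.61 mV


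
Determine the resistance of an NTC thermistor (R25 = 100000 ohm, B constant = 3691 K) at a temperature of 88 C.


NTC thermistor equation: Rt = R25 * exp(B * (1/T - 1/T25)).
T in Kelvin: 361.15 K, T25 = 298.15 K
1/T - 1/T25 = 1/361.15 - 1/298.15 = -0.00058508
B * (1/T - 1/T25) = 3691 * -0.00058508 = -2.1595
Rt = 100000 * exp(-2.1595) = 11537.8 ohm

11537.8 ohm


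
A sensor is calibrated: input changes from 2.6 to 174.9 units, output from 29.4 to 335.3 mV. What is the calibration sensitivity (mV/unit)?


Sensitivity = (y2 - y1) / (x2 - x1).
S = (335.3 - 29.4) / (174.9 - 2.6)
S = 305.9 / 172.3
S = 1.7754 mV/unit

1.7754 mV/unit


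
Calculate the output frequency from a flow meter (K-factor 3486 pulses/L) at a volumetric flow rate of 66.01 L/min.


Frequency = K * Q / 60 (converting L/min to L/s).
f = 3486 * 66.01 / 60
f = 230110.86 / 60
f = 3835.18 Hz

3835.18 Hz


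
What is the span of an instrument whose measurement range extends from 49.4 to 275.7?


Span = upper range - lower range.
Span = 275.7 - (49.4)
Span = 226.3

226.3


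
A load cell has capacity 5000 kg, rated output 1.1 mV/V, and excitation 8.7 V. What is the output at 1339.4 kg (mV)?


Vout = rated_output * Vex * (load / capacity).
Vout = 1.1 * 8.7 * (1339.4 / 5000)
Vout = 1.1 * 8.7 * 0.26788
Vout = 2.564 mV

2.564 mV


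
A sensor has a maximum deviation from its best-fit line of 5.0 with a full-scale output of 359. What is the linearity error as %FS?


Linearity error = (max deviation / full scale) * 100%.
Linearity = (5.0 / 359) * 100
Linearity = 1.393 %FS

1.393 %FS


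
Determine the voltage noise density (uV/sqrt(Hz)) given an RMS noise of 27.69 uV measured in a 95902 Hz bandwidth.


Noise spectral density = Vrms / sqrt(BW).
NSD = 27.69 / sqrt(95902)
NSD = 27.69 / 309.6805
NSD = 0.0894 uV/sqrt(Hz)

0.0894 uV/sqrt(Hz)


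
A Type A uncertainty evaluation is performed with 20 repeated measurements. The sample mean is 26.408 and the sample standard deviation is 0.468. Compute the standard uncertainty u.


The standard uncertainty for Type A evaluation is u = s / sqrt(n).
u = 0.468 / sqrt(20)
u = 0.468 / 4.4721
u = 0.1046

0.1046


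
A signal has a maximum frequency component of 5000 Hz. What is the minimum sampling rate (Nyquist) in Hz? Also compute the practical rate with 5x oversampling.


By Nyquist theorem, fs_min = 2 * fmax.
fs_min = 2 * 5000 = 10000 Hz
Practical rate = 5 * fs_min = 5 * 10000 = 50000 Hz

fs_min = 10000 Hz, fs_practical = 50000 Hz


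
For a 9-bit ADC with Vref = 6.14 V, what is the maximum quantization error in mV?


The maximum quantization error is +/- LSB/2.
LSB = Vref / 2^n = 6.14 / 512 = 0.01199219 V
Max error = LSB / 2 = 0.01199219 / 2 = 0.00599609 V
Max error = 5.9961 mV

5.9961 mV


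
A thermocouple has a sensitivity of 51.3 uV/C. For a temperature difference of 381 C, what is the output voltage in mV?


The thermocouple output V = sensitivity * dT.
V = 51.3 uV/C * 381 C
V = 19545.3 uV
V = 19.545 mV

19.545 mV


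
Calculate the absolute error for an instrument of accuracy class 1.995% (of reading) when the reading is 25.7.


Absolute error = (accuracy% / 100) * reading.
Error = (1.995 / 100) * 25.7
Error = 0.01995 * 25.7
Error = 0.5127

0.5127


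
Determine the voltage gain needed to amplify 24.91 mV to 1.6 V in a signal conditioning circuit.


Gain = Vout / Vin (converting to same units).
G = 1.6 V / 24.91 mV
G = 1600.0 mV / 24.91 mV
G = 64.23

64.23


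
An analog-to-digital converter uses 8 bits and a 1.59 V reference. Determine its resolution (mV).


The resolution (LSB) of an ADC is Vref / 2^n.
LSB = 1.59 / 2^8
LSB = 1.59 / 256
LSB = 0.00621094 V = 6.2109375 mV

6.2109375 mV


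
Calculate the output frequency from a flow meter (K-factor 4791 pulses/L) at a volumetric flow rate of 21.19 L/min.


Frequency = K * Q / 60 (converting L/min to L/s).
f = 4791 * 21.19 / 60
f = 101521.29 / 60
f = 1692.02 Hz

1692.02 Hz


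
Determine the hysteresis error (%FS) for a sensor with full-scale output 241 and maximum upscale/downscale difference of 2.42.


Hysteresis = (max difference / full scale) * 100%.
H = (2.42 / 241) * 100
H = 1.004 %FS

1.004 %FS


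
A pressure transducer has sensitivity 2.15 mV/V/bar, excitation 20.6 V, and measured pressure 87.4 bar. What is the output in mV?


Output = sensitivity * Vex * P.
Vout = 2.15 * 20.6 * 87.4
Vout = 44.29 * 87.4
Vout = 3870.95 mV

3870.95 mV


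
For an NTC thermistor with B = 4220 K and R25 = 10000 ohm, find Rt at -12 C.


NTC thermistor equation: Rt = R25 * exp(B * (1/T - 1/T25)).
T in Kelvin: 261.15 K, T25 = 298.15 K
1/T - 1/T25 = 1/261.15 - 1/298.15 = 0.0004752
B * (1/T - 1/T25) = 4220 * 0.0004752 = 2.0053
Rt = 10000 * exp(2.0053) = 74286.6 ohm

74286.6 ohm


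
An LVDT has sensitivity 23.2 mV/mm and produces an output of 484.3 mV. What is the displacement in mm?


Displacement = Vout / sensitivity.
d = 484.3 / 23.2
d = 20.875 mm

20.875 mm


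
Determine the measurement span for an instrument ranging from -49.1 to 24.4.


Span = upper range - lower range.
Span = 24.4 - (-49.1)
Span = 73.5

73.5


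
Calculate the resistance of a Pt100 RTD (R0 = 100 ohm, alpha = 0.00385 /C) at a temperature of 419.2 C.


The RTD equation: Rt = R0 * (1 + alpha * T).
Rt = 100 * (1 + 0.00385 * 419.2)
Rt = 100 * (1 + 1.61392)
Rt = 100 * 2.61392
Rt = 261.392 ohm

261.392 ohm


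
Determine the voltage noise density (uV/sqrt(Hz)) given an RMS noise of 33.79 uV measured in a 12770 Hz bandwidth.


Noise spectral density = Vrms / sqrt(BW).
NSD = 33.79 / sqrt(12770)
NSD = 33.79 / 113.0044
NSD = 0.299 uV/sqrt(Hz)

0.299 uV/sqrt(Hz)


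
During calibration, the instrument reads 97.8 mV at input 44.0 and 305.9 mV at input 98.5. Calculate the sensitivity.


Sensitivity = (y2 - y1) / (x2 - x1).
S = (305.9 - 97.8) / (98.5 - 44.0)
S = 208.1 / 54.5
S = 3.8183 mV/unit

3.8183 mV/unit


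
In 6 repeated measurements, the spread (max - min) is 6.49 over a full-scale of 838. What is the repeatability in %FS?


Repeatability = (spread / full scale) * 100%.
R = (6.49 / 838) * 100
R = 0.774 %FS

0.774 %FS


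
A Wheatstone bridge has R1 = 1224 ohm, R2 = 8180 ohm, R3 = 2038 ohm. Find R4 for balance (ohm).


At balance: R1*R4 = R2*R3, so R4 = R2*R3/R1.
R4 = 8180 * 2038 / 1224
R4 = 16670840 / 1224
R4 = 13619.97 ohm

13619.97 ohm


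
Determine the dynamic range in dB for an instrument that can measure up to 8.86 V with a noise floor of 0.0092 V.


Dynamic range = 20 * log10(Vmax / Vnoise).
DR = 20 * log10(8.86 / 0.0092)
DR = 20 * log10(963.04)
DR = 59.67 dB

59.67 dB


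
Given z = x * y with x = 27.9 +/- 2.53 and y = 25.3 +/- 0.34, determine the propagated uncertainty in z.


For a product z = x*y, the relative uncertainty is:
uz/z = sqrt((ux/x)^2 + (uy/y)^2)
Relative uncertainties: ux/x = 2.53/27.9 = 0.090681
uy/y = 0.34/25.3 = 0.013439
z = 27.9 * 25.3 = 705.9
uz = 705.9 * sqrt(0.090681^2 + 0.013439^2) = 64.708

64.708


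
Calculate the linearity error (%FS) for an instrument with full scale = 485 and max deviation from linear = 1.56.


Linearity error = (max deviation / full scale) * 100%.
Linearity = (1.56 / 485) * 100
Linearity = 0.322 %FS

0.322 %FS


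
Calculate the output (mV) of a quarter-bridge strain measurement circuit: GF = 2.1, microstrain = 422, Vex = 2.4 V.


Quarter bridge output: Vout = (GF * epsilon * Vex) / 4.
Vout = (2.1 * 422e-6 * 2.4) / 4
Vout = 0.00212688 / 4 V
Vout = 0.00053172 V = 0.5317 mV

0.5317 mV


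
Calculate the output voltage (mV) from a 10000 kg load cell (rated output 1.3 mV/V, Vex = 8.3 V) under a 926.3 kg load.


Vout = rated_output * Vex * (load / capacity).
Vout = 1.3 * 8.3 * (926.3 / 10000)
Vout = 1.3 * 8.3 * 0.09263
Vout = 0.999 mV

0.999 mV


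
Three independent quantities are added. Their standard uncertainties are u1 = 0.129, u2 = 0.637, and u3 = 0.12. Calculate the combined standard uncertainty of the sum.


For a sum of independent quantities, uc = sqrt(u1^2 + u2^2 + u3^2).
uc = sqrt(0.129^2 + 0.637^2 + 0.12^2)
uc = sqrt(0.016641 + 0.405769 + 0.0144)
uc = 0.6609

0.6609


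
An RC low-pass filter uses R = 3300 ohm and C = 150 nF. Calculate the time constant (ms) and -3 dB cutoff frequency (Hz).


Time constant: tau = R * C.
tau = 3300 * 1.50e-07 = 0.000495 s
tau = 0.495 ms
Cutoff frequency: fc = 1 / (2*pi*R*C).
fc = 1 / (2*pi*0.000495) = 321.53 Hz

tau = 0.495 ms, fc = 321.53 Hz


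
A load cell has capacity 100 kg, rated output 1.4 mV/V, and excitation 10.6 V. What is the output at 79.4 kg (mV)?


Vout = rated_output * Vex * (load / capacity).
Vout = 1.4 * 10.6 * (79.4 / 100)
Vout = 1.4 * 10.6 * 0.794
Vout = 11.783 mV

11.783 mV


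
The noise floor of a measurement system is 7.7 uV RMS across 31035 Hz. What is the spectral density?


Noise spectral density = Vrms / sqrt(BW).
NSD = 7.7 / sqrt(31035)
NSD = 7.7 / 176.1675
NSD = 0.0437 uV/sqrt(Hz)

0.0437 uV/sqrt(Hz)


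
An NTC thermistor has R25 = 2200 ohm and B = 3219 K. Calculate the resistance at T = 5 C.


NTC thermistor equation: Rt = R25 * exp(B * (1/T - 1/T25)).
T in Kelvin: 278.15 K, T25 = 298.15 K
1/T - 1/T25 = 1/278.15 - 1/298.15 = 0.00024117
B * (1/T - 1/T25) = 3219 * 0.00024117 = 0.7763
Rt = 2200 * exp(0.7763) = 4781.6 ohm

4781.6 ohm


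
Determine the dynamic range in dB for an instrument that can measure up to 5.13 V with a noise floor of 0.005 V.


Dynamic range = 20 * log10(Vmax / Vnoise).
DR = 20 * log10(5.13 / 0.005)
DR = 20 * log10(1026.0)
DR = 60.22 dB

60.22 dB


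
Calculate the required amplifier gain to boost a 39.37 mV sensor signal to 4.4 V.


Gain = Vout / Vin (converting to same units).
G = 4.4 V / 39.37 mV
G = 4400.0 mV / 39.37 mV
G = 111.76

111.76


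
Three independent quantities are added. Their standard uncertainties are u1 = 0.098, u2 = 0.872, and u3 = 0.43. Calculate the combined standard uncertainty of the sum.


For a sum of independent quantities, uc = sqrt(u1^2 + u2^2 + u3^2).
uc = sqrt(0.098^2 + 0.872^2 + 0.43^2)
uc = sqrt(0.009604 + 0.760384 + 0.1849)
uc = 0.9772

0.9772


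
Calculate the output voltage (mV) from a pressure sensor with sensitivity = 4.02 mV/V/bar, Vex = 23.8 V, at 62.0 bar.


Output = sensitivity * Vex * P.
Vout = 4.02 * 23.8 * 62.0
Vout = 95.676 * 62.0
Vout = 5931.91 mV

5931.91 mV


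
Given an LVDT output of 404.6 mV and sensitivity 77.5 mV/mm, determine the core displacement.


Displacement = Vout / sensitivity.
d = 404.6 / 77.5
d = 5.221 mm

5.221 mm


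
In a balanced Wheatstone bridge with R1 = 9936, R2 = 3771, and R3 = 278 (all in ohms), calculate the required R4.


At balance: R1*R4 = R2*R3, so R4 = R2*R3/R1.
R4 = 3771 * 278 / 9936
R4 = 1048338 / 9936
R4 = 105.51 ohm

105.51 ohm


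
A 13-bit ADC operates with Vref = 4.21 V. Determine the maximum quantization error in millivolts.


The maximum quantization error is +/- LSB/2.
LSB = Vref / 2^n = 4.21 / 8192 = 0.00051392 V
Max error = LSB / 2 = 0.00051392 / 2 = 0.00025696 V
Max error = 0.257 mV

0.257 mV


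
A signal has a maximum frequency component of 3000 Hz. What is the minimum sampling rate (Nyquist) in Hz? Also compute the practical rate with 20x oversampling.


By Nyquist theorem, fs_min = 2 * fmax.
fs_min = 2 * 3000 = 6000 Hz
Practical rate = 20 * fs_min = 20 * 6000 = 120000 Hz

fs_min = 6000 Hz, fs_practical = 120000 Hz


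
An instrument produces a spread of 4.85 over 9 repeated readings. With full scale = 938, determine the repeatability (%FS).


Repeatability = (spread / full scale) * 100%.
R = (4.85 / 938) * 100
R = 0.517 %FS

0.517 %FS


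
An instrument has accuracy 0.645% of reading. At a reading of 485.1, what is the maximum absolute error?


Absolute error = (accuracy% / 100) * reading.
Error = (0.645 / 100) * 485.1
Error = 0.00645 * 485.1
Error = 3.1289

3.1289


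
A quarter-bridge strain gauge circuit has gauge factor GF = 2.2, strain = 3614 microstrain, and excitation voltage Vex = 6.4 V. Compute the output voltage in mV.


Quarter bridge output: Vout = (GF * epsilon * Vex) / 4.
Vout = (2.2 * 3614e-6 * 6.4) / 4
Vout = 0.05088512 / 4 V
Vout = 0.01272128 V = 12.7213 mV

12.7213 mV


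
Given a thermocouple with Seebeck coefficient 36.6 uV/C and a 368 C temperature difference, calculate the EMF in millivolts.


The thermocouple output V = sensitivity * dT.
V = 36.6 uV/C * 368 C
V = 13468.8 uV
V = 13.469 mV

13.469 mV


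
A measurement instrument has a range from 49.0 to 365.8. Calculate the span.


Span = upper range - lower range.
Span = 365.8 - (49.0)
Span = 316.8

316.8


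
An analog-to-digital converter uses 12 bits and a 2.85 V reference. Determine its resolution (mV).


The resolution (LSB) of an ADC is Vref / 2^n.
LSB = 2.85 / 2^12
LSB = 2.85 / 4096
LSB = 0.0006958 V = 0.69580078 mV

0.69580078 mV


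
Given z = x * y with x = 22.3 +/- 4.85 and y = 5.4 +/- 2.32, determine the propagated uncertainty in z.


For a product z = x*y, the relative uncertainty is:
uz/z = sqrt((ux/x)^2 + (uy/y)^2)
Relative uncertainties: ux/x = 4.85/22.3 = 0.217489
uy/y = 2.32/5.4 = 0.42963
z = 22.3 * 5.4 = 120.4
uz = 120.4 * sqrt(0.217489^2 + 0.42963^2) = 57.987

57.987


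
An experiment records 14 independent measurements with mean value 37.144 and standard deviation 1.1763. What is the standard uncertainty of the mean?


The standard uncertainty for Type A evaluation is u = s / sqrt(n).
u = 1.1763 / sqrt(14)
u = 1.1763 / 3.7417
u = 0.3144

0.3144


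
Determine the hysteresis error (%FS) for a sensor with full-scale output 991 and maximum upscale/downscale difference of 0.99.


Hysteresis = (max difference / full scale) * 100%.
H = (0.99 / 991) * 100
H = 0.1 %FS

0.1 %FS


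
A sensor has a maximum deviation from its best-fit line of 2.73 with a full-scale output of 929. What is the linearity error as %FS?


Linearity error = (max deviation / full scale) * 100%.
Linearity = (2.73 / 929) * 100
Linearity = 0.294 %FS

0.294 %FS


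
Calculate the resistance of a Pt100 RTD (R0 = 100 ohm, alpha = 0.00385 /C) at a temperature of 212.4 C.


The RTD equation: Rt = R0 * (1 + alpha * T).
Rt = 100 * (1 + 0.00385 * 212.4)
Rt = 100 * (1 + 0.81774)
Rt = 100 * 1.81774
Rt = 181.774 ohm

181.774 ohm


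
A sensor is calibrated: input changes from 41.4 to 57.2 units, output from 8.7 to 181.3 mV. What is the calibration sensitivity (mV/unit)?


Sensitivity = (y2 - y1) / (x2 - x1).
S = (181.3 - 8.7) / (57.2 - 41.4)
S = 172.6 / 15.8
S = 10.9241 mV/unit

10.9241 mV/unit


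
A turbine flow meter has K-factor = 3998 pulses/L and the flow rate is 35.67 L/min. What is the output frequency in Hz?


Frequency = K * Q / 60 (converting L/min to L/s).
f = 3998 * 35.67 / 60
f = 142608.66 / 60
f = 2376.81 Hz

2376.81 Hz


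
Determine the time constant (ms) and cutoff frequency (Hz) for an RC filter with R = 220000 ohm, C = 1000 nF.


Time constant: tau = R * C.
tau = 220000 * 1.00e-06 = 0.22 s
tau = 220.0 ms
Cutoff frequency: fc = 1 / (2*pi*R*C).
fc = 1 / (2*pi*0.22) = 0.72 Hz

tau = 220.0 ms, fc = 0.72 Hz


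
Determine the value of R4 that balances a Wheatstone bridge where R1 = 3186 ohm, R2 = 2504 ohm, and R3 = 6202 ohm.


At balance: R1*R4 = R2*R3, so R4 = R2*R3/R1.
R4 = 2504 * 6202 / 3186
R4 = 15529808 / 3186
R4 = 4874.39 ohm

4874.39 ohm


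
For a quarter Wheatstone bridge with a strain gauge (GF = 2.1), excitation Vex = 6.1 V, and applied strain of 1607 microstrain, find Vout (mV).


Quarter bridge output: Vout = (GF * epsilon * Vex) / 4.
Vout = (2.1 * 1607e-6 * 6.1) / 4
Vout = 0.02058567 / 4 V
Vout = 0.00514642 V = 5.1464 mV

5.1464 mV
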